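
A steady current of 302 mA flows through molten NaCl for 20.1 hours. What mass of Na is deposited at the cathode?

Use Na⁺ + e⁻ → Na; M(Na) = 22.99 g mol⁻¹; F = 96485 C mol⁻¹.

5.21 g

Q = I·t = 0.3020 A × 72360 s = 21850 C.
n(e⁻) = Q/F = 21850 / 96485 = 0.2265 mol.
Na⁺ + e⁻ → Na, so n(Na) = n(e⁻)/1 = 0.2265 mol.
m = n·M = 0.2265 × 22.99 = 5.21 g.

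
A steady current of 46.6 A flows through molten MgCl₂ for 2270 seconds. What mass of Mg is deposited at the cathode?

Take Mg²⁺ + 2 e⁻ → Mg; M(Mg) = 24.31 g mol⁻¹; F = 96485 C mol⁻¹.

Q = I·t = 46.60 A × 2270.0 s = 105800 C.
n(e⁻) = Q/F = 105800 / 96485 = 1.096 mol.
Mg²⁺ + 2 e⁻ → Mg, so n(Mg) = n(e⁻)/2 = 0.5482 mol.
m = n·M = 0.5482 × 24.31 = 13.3 g.

13.3 g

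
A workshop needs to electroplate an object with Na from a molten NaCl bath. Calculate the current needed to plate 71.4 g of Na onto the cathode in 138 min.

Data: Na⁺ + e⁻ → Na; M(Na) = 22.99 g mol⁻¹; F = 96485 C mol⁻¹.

36.2 A

n(Na) = 71.4 / 22.99 = 3.106 mol.
n(e⁻) = 1 × 3.106 = 3.106 mol.
Q = n(e⁻)·F = 3.106 × 96485 = 299700 C.
I = Q/t = 299700 / 8280.0 s = 36.2 A.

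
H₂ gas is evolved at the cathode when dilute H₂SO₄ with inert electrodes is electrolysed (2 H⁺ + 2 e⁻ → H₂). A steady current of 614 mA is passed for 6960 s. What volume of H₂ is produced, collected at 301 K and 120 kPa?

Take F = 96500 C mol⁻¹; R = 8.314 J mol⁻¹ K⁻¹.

Q = I·t = 0.6140 A × 6960.0 s = 4273 C.
n(e⁻) = Q/F = 4273 / 96500 = 0.04428 mol.
2 electrons are transferred per H₂ molecule, so n(H₂) = 0.04428 / 2 = 0.02214 mol.
V = nRT/P = (0.02214 × 8.314 × 301) / (120 × 10³ Pa) = 4.62 × 10⁻⁴ m³ = 0.462 L.

0.462 L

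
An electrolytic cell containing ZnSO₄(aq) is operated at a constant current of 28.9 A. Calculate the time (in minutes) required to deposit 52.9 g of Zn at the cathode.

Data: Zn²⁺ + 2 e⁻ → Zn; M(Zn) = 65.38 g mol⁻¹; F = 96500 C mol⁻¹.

90.1 min

n(Zn) = m/M = 52.9 / 65.38 = 0.8091 mol.
Each Zn atom requires 2 electrons, so n(e⁻) = 2 × 0.8091 = 1.618 mol.
Q = n(e⁻)·F = 1.618 × 96500 = 156200 C.
t = Q/I = 156200 / 28.90 A = 5403 s = 90.1 min.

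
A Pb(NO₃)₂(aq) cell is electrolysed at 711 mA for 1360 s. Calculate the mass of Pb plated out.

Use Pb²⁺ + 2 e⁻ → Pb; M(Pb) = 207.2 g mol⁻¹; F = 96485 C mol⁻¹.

Q = I·t = 0.7110 A × 1360.0 s = 967.0 C.
n(e⁻) = Q/F = 967.0 / 96485 = 0.01002 mol.
Pb²⁺ + 2 e⁻ → Pb, so n(Pb) = n(e⁻)/2 = 0.005011 mol.
m = n·M = 0.005011 × 207.2 = 1.04 g.

1.04 g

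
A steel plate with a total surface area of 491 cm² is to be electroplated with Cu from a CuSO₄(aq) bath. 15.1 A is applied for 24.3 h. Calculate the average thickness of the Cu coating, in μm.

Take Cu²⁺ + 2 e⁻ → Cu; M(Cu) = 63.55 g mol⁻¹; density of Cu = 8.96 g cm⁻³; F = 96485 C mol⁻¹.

Q = I·t = 15.10 × 87480 = 1321000 C; n(e⁻) = 13.69 mol.
n(Cu) = n(e⁻)/2 = 6.845 mol, so m = 6.845 × 63.55 = 435.0 g.
Volume = m/ρ = 435.0 / 8.96 = 48.55 cm³.
Thickness = V/A = 48.55 / 491 = 0.0989 cm = 989 μm.

989 μm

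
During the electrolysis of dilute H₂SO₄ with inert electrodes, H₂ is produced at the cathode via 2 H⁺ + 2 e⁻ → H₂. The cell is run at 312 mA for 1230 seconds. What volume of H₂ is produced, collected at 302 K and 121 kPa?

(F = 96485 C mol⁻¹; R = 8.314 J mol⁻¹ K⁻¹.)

Q = I·t = 0.3120 A × 1230.0 s = 383.8 C.
n(e⁻) = Q/F = 383.8 / 96485 = 0.003977 mol.
2 electrons are transferred per H₂ molecule, so n(H₂) = 0.003977 / 2 = 0.001989 mol.
V = nRT/P = (0.001989 × 8.314 × 302) / (121 × 10³ Pa) = 4.13 × 10⁻⁵ m³ = 0.0413 L.

0.0413 L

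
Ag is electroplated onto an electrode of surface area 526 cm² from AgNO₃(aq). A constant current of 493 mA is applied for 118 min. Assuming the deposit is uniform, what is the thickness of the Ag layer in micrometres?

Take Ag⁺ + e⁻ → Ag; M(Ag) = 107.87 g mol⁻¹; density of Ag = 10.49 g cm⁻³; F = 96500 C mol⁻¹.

7.07 μm

Q = I·t = 0.4930 × 7080.0 = 3490 C; n(e⁻) = 0.03617 mol.
n(Ag) = n(e⁻)/1 = 0.03617 mol, so m = 0.03617 × 107.87 = 3.902 g.
Volume = m/ρ = 3.902 / 10.49 = 0.3719 cm³.
Thickness = V/A = 0.3719 / 526 = 7.07 × 10⁻⁴ cm = 7.07 μm.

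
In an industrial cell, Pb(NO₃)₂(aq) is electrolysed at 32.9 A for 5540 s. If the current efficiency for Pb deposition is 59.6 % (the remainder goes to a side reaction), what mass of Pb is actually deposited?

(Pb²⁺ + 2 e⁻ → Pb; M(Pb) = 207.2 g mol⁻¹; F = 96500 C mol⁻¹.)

117 g

Q = I·t = 32.90 × 5540.0 = 182300 C.
n(e⁻) = 182300/96500 = 1.889 mol; theoretically n(Pb) = 1.889/2 = 0.9444 mol, m_theo = 195.7 g.
At 59.6 % efficiency, m_actual = 0.596 × 195.7 = 117 g.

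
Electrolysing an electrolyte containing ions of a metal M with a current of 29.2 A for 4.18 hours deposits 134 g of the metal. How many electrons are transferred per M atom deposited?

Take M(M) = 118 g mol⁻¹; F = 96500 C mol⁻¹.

Q = I·t = 29.20 A × 15048 s = 439400 C, so n(e⁻) = 439400/96500 = 4.553 mol.
n(M) deposited = 134 / 118 = 1.136 mol.
Electrons per atom = n(e⁻)/n(M) = 4.553 / 1.136 = 4.01 ≈ 4, so the ion is M⁴⁺.

4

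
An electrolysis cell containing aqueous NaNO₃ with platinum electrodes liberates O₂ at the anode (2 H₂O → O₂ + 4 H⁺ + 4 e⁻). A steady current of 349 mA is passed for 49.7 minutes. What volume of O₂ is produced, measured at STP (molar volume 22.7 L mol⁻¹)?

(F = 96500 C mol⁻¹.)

Q = I·t = 0.3490 A × 2982.0 s = 1041 C.
n(e⁻) = Q/F = 1041 / 96500 = 0.01078 mol.
4 electrons are transferred per O₂ molecule, so n(O₂) = 0.01078 / 4 = 0.002696 mol.
V = n × V_m = 0.002696 × 22.7 = 0.0612 L.

0.0612 L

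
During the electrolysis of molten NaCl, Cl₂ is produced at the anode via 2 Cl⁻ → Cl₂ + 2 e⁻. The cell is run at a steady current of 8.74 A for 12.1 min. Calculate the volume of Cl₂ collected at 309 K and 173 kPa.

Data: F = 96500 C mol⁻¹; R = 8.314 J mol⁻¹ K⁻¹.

Q = I·t = 8.740 A × 726.00 s = 6345 C.
n(e⁻) = Q/F = 6345 / 96500 = 0.06575 mol.
2 electrons are transferred per Cl₂ molecule, so n(Cl₂) = 0.06575 / 2 = 0.03288 mol.
V = nRT/P = (0.03288 × 8.314 × 309) / (173 × 10³ Pa) = 4.88 × 10⁻⁴ m³ = 0.488 L.

0.488 L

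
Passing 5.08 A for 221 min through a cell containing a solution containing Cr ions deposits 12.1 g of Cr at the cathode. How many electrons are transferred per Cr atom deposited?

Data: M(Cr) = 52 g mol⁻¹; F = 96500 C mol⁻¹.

3

Q = I·t = 5.080 A × 13260 s = 67360 C, so n(e⁻) = 67360/96500 = 0.6980 mol.
n(Cr) deposited = 12.1 / 52 = 0.2327 mol.
Electrons per atom = n(e⁻)/n(Cr) = 0.6980 / 0.2327 = 3.00 ≈ 3, so the ion is Cr³⁺.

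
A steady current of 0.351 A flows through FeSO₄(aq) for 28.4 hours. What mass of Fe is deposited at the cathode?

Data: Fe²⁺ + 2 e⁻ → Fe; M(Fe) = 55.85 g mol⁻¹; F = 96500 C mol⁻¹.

Q = I·t = 0.3510 A × 102240 s = 35890 C.
n(e⁻) = Q/F = 35890 / 96500 = 0.3719 mol.
Fe²⁺ + 2 e⁻ → Fe, so n(Fe) = n(e⁻)/2 = 0.1859 mol.
m = n·M = 0.1859 × 55.85 = 10.4 g.

10.4 g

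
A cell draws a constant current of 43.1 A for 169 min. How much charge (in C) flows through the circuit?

Q = I·t = 43.10 A × 10140 s = 4.37 × 10⁵ C.

4.37 × 10⁵ C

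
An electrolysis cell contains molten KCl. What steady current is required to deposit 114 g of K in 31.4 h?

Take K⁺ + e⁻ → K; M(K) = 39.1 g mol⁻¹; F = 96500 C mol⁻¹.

2.49 A

n(K) = 114 / 39.1 = 2.916 mol.
n(e⁻) = 1 × 2.916 = 2.916 mol.
Q = n(e⁻)·F = 2.916 × 96500 = 281400 C.
I = Q/t = 281400 / 113040 s = 2.49 A.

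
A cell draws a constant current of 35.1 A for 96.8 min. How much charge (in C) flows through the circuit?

Q = I·t = 35.10 A × 5808.0 s = 2.04 × 10⁵ C.

2.04 × 10⁵ C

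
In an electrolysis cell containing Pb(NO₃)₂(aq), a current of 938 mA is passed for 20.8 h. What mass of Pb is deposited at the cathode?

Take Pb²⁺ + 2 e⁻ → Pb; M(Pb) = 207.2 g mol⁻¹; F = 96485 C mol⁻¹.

Q = I·t = 0.9380 A × 74880 s = 70240 C.
n(e⁻) = Q/F = 70240 / 96485 = 0.7280 mol.
Pb²⁺ + 2 e⁻ → Pb, so n(Pb) = n(e⁻)/2 = 0.3640 mol.
m = n·M = 0.3640 × 207.2 = 75.4 g.

75.4 g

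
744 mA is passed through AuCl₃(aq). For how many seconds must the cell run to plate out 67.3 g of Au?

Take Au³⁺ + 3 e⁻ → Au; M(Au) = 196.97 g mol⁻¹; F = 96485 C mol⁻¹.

1.33 × 10⁵ s

n(Au) = m/M = 67.3 / 196.97 = 0.3417 mol.
Each Au atom requires 3 electrons, so n(e⁻) = 3 × 0.3417 = 1.025 mol.
Q = n(e⁻)·F = 1.025 × 96485 = 98900 C.
t = Q/I = 98900 / 0.7440 A = 132900 s.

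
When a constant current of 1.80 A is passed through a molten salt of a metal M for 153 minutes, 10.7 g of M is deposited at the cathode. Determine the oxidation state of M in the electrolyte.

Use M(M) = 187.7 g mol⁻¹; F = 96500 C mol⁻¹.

Q = I·t = 1.800 A × 9180.0 s = 16520 C, so n(e⁻) = 16520/96500 = 0.1712 mol.
n(M) deposited = 10.7 / 187.7 = 0.05701 mol.
Electrons per atom = n(e⁻)/n(M) = 0.1712 / 0.05701 = 3.00 ≈ 3, so the ion is M³⁺.

+3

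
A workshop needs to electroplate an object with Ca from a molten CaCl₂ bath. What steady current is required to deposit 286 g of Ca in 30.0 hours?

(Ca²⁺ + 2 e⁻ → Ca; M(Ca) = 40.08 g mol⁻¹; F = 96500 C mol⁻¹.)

n(Ca) = 286 / 40.08 = 7.136 mol.
n(e⁻) = 2 × 7.136 = 14.27 mol.
Q = n(e⁻)·F = 14.27 × 96500 = 1377000 C.
I = Q/t = 1377000 / 108000 s = 12.8 A.

12.8 A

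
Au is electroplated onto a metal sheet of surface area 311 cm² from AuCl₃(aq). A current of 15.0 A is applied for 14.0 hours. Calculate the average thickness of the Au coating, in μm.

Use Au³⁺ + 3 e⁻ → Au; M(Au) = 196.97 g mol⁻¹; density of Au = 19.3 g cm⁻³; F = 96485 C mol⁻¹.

Q = I·t = 15.00 × 50400 = 756000 C; n(e⁻) = 7.835 mol.
n(Au) = n(e⁻)/3 = 2.612 mol, so m = 2.612 × 196.97 = 514.4 g.
Volume = m/ρ = 514.4 / 19.3 = 26.66 cm³.
Thickness = V/A = 26.66 / 311 = 0.0857 cm = 857 μm.

857 μm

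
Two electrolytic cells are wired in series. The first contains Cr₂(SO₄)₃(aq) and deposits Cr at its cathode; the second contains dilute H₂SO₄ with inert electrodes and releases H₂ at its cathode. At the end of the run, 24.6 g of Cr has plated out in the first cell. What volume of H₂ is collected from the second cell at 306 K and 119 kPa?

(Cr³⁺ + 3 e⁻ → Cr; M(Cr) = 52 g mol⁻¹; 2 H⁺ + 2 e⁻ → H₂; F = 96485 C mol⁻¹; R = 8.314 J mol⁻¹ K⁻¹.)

n(Cr) = 24.6 / 52 = 0.4731 mol, so n(e⁻) = 3 × 0.4731 = 1.419 mol.
The cells are in series, so the same 1.419 mol of electrons passes through the second cell.
2 H⁺ + 2 e⁻ → H₂ — 2 mol e⁻ per mol H₂, so n(H₂) = 1.419/2 = 0.7096 mol.
V = nRT/P = (0.7096 × 8.314 × 306) / (119 × 10³) = 0.0152 m³ = 15.2 L.

15.2 L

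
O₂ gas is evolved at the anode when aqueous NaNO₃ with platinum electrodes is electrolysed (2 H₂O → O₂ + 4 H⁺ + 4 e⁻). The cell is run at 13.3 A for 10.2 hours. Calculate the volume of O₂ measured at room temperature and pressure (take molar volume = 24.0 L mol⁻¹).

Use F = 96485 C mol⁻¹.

Q = I·t = 13.30 A × 36720 s = 488400 C.
n(e⁻) = Q/F = 488400 / 96485 = 5.062 mol.
4 electrons are transferred per O₂ molecule, so n(O₂) = 5.062 / 4 = 1.265 mol.
V = n × V_m = 1.265 × 24.0 = 30.4 L.

30.4 L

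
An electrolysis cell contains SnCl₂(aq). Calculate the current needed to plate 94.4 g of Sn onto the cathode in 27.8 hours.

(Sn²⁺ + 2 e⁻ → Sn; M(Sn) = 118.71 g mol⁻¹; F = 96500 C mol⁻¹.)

1.53 A

n(Sn) = 94.4 / 118.71 = 0.7952 mol.
n(e⁻) = 2 × 0.7952 = 1.590 mol.
Q = n(e⁻)·F = 1.590 × 96500 = 153500 C.
I = Q/t = 153500 / 100080 s = 1.53 A.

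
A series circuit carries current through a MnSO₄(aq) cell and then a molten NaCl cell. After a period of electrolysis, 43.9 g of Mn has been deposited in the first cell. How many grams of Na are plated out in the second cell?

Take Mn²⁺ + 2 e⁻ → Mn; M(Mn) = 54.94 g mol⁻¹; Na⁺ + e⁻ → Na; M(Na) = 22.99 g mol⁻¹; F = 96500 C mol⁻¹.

36.7 g

n(Mn) = 43.9 / 54.94 = 0.7991 mol.
Since Mn²⁺ + 2 e⁻ → Mn, n(e⁻) passed = 2 × 0.7991 = 1.598 mol.
Cells in series carry the same charge, so the same 1.598 mol of electrons passes through cell 2.
Na⁺ + e⁻ → Na, so n(Na) = 1.598 / 1 = 1.598 mol.
m(Na) = 1.598 × 22.99 = 36.7 g.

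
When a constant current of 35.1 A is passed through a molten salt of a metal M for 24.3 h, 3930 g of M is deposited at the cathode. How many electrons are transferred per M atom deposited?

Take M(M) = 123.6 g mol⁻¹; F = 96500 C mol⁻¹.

1

Q = I·t = 35.10 A × 87480 s = 3071000 C, so n(e⁻) = 3071000/96500 = 31.82 mol.
n(M) deposited = 3930 / 123.6 = 31.80 mol.
Electrons per atom = n(e⁻)/n(M) = 31.82 / 31.80 = 1.00 ≈ 1, so the ion is M⁺.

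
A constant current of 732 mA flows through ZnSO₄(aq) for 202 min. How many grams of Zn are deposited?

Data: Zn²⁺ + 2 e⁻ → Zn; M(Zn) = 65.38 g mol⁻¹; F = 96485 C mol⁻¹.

3.01 g

Q = I·t = 0.7320 A × 12120 s = 8872 C.
n(e⁻) = Q/F = 8872 / 96485 = 0.09195 mol.
Zn²⁺ + 2 e⁻ → Zn, so n(Zn) = n(e⁻)/2 = 0.04598 mol.
m = n·M = 0.04598 × 65.38 = 3.01 g.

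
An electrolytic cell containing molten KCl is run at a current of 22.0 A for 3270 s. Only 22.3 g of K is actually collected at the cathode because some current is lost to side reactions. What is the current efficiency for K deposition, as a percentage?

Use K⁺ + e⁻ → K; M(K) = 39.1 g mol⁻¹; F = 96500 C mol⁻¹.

76.5 %

Q = I·t = 22.00 × 3270.0 = 71940 C; n(e⁻) = 71940/96500 = 0.7455 mol.
Theoretical n(K) = n(e⁻)/1 = 0.7455 mol, i.e. m_theo = 0.7455 × 39.1 = 29.15 g.
Efficiency = m_actual / m_theo = 22.3 / 29.15 = 76.5 %.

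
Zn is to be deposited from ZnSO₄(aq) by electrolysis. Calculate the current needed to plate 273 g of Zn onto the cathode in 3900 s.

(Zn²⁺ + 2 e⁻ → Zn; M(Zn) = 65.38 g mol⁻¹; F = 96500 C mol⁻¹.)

n(Zn) = 273 / 65.38 = 4.176 mol.
n(e⁻) = 2 × 4.176 = 8.351 mol.
Q = n(e⁻)·F = 8.351 × 96500 = 805900 C.
I = Q/t = 805900 / 3900.0 s = 207 A.

207 A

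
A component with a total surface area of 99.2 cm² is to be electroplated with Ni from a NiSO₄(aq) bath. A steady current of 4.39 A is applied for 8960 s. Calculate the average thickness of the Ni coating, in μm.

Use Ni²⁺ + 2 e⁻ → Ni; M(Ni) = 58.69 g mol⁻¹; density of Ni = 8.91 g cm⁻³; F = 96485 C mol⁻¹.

Q = I·t = 4.390 × 8960.0 = 39330 C; n(e⁻) = 0.4077 mol.
n(Ni) = n(e⁻)/2 = 0.2038 mol, so m = 0.2038 × 58.69 = 11.96 g.
Volume = m/ρ = 11.96 / 8.91 = 1.343 cm³.
Thickness = V/A = 1.343 / 99.2 = 0.0135 cm = 135 μm.

135 μm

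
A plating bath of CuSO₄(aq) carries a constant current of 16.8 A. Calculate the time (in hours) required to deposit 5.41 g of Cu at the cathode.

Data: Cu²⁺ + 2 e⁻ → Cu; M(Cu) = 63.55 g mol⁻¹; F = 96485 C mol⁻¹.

n(Cu) = m/M = 5.41 / 63.55 = 0.08513 mol.
Each Cu atom requires 2 electrons, so n(e⁻) = 2 × 0.08513 = 0.1703 mol.
Q = n(e⁻)·F = 0.1703 × 96485 = 16430 C.
t = Q/I = 16430 / 16.80 A = 977.8 s = 0.272 h.

0.272 h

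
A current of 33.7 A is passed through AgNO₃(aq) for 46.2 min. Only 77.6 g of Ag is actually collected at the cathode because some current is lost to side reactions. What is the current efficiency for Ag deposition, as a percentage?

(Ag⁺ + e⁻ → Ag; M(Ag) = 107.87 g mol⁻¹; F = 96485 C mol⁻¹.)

Q = I·t = 33.70 × 2772.0 = 93420 C; n(e⁻) = 93420/96485 = 0.9682 mol.
Theoretical n(Ag) = n(e⁻)/1 = 0.9682 mol, i.e. m_theo = 0.9682 × 107.87 = 104.4 g.
Efficiency = m_actual / m_theo = 77.6 / 104.4 = 74.3 %.

74.3 %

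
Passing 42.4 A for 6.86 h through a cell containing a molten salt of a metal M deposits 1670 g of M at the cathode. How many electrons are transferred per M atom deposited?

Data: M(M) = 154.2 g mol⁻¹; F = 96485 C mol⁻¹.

1

Q = I·t = 42.40 A × 24696 s = 1047000 C, so n(e⁻) = 1047000/96485 = 10.85 mol.
n(M) deposited = 1670 / 154.2 = 10.83 mol.
Electrons per atom = n(e⁻)/n(M) = 10.85 / 10.83 = 1.00 ≈ 1, so the ion is M⁺.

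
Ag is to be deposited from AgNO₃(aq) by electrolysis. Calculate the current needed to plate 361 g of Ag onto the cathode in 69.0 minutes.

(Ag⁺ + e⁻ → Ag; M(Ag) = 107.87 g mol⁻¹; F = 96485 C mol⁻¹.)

78.0 A

n(Ag) = 361 / 107.87 = 3.347 mol.
n(e⁻) = 1 × 3.347 = 3.347 mol.
Q = n(e⁻)·F = 3.347 × 96485 = 322900 C.
I = Q/t = 322900 / 4140.0 s = 78.0 A.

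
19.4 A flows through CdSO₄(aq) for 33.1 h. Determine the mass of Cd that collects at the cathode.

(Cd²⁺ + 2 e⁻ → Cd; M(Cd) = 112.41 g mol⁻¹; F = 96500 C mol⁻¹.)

1350 g

Q = I·t = 19.40 A × 119160 s = 2312000 C.
n(e⁻) = Q/F = 2312000 / 96500 = 23.96 mol.
Cd²⁺ + 2 e⁻ → Cd, so n(Cd) = n(e⁻)/2 = 11.98 mol.
m = n·M = 11.98 × 112.41 = 1350 g.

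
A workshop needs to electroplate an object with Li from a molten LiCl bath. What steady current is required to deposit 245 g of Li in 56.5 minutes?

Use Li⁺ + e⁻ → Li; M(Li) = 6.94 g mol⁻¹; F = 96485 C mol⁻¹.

1000 A

n(Li) = 245 / 6.94 = 35.30 mol.
n(e⁻) = 1 × 35.30 = 35.30 mol.
Q = n(e⁻)·F = 35.30 × 96485 = 3406000 C.
I = Q/t = 3406000 / 3390.0 s = 1000 A.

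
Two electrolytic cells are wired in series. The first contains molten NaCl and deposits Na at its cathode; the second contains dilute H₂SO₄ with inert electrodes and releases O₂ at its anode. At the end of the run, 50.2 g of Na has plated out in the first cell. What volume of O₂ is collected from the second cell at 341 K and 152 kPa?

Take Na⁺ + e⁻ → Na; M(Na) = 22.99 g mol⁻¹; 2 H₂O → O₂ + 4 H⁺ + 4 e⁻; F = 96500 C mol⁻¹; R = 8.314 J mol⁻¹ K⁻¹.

10.2 L

n(Na) = 50.2 / 22.99 = 2.184 mol, so n(e⁻) = 1 × 2.184 = 2.184 mol.
The cells are in series, so the same 2.184 mol of electrons passes through the second cell.
2 H₂O → O₂ + 4 H⁺ + 4 e⁻ — 4 mol e⁻ per mol O₂, so n(O₂) = 2.184/4 = 0.5459 mol.
V = nRT/P = (0.5459 × 8.314 × 341) / (152 × 10³) = 0.0102 m³ = 10.2 L.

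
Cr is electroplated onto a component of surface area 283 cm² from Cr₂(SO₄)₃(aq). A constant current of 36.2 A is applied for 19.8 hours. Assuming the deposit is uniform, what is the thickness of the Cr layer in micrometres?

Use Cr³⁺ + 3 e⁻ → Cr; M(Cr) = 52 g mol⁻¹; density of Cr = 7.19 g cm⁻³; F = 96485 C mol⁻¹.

Q = I·t = 36.20 × 71280 = 2580000 C; n(e⁻) = 26.74 mol.
n(Cr) = n(e⁻)/3 = 8.914 mol, so m = 8.914 × 52 = 463.6 g.
Volume = m/ρ = 463.6 / 7.19 = 64.47 cm³.
Thickness = V/A = 64.47 / 283 = 0.228 cm = 2280 μm.

2280 μm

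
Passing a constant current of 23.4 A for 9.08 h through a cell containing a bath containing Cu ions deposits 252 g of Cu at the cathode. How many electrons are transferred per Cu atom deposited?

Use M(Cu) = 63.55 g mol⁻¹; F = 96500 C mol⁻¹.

2

Q = I·t = 23.40 A × 32688 s = 764900 C, so n(e⁻) = 764900/96500 = 7.926 mol.
n(Cu) deposited = 252 / 63.55 = 3.965 mol.
Electrons per atom = n(e⁻)/n(Cu) = 7.926 / 3.965 = 2.00 ≈ 2, so the ion is Cu²⁺.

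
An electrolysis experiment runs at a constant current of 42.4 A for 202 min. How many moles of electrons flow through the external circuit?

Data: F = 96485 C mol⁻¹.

5.33 mol

Q = I·t = 42.40 A × 12120 s = 513900 C.
n(e⁻) = Q/F = 513900 / 96485 = 5.33 mol.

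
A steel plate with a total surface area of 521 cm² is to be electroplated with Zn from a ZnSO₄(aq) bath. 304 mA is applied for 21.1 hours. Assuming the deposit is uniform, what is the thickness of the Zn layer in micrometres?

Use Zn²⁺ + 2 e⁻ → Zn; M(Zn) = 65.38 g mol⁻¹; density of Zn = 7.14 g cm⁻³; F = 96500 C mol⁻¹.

Q = I·t = 0.3040 × 75960 = 23090 C; n(e⁻) = 0.2393 mol.
n(Zn) = n(e⁻)/2 = 0.1196 mol, so m = 0.1196 × 65.38 = 7.823 g.
Volume = m/ρ = 7.823 / 7.14 = 1.096 cm³.
Thickness = V/A = 1.096 / 521 = 0.00210 cm = 21.0 μm.

21.0 μm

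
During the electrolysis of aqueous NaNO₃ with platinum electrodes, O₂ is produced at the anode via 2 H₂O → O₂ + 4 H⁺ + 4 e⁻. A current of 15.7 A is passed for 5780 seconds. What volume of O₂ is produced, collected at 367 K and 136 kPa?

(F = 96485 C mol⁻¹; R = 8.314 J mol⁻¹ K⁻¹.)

5.28 L

Q = I·t = 15.70 A × 5780.0 s = 90750 C.
n(e⁻) = Q/F = 90750 / 96485 = 0.9405 mol.
4 electrons are transferred per O₂ molecule, so n(O₂) = 0.9405 / 4 = 0.2351 mol.
V = nRT/P = (0.2351 × 8.314 × 367) / (136 × 10³ Pa) = 0.00528 m³ = 5.28 L.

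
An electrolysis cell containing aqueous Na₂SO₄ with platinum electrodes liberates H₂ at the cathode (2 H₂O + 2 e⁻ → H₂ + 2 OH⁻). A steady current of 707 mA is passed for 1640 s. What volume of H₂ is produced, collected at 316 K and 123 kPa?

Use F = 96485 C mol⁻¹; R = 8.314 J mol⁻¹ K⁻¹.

0.128 L

Q = I·t = 0.7070 A × 1640.0 s = 1159 C.
n(e⁻) = Q/F = 1159 / 96485 = 0.01202 mol.
2 electrons are transferred per H₂ molecule, so n(H₂) = 0.01202 / 2 = 0.006009 mol.
V = nRT/P = (0.006009 × 8.314 × 316) / (123 × 10³ Pa) = 1.28 × 10⁻⁴ m³ = 0.128 L.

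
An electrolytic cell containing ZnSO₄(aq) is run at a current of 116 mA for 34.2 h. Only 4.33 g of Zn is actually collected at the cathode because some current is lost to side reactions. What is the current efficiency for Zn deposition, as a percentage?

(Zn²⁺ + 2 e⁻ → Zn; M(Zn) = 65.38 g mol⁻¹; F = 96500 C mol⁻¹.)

Q = I·t = 0.1160 × 123120 = 14280 C; n(e⁻) = 14280/96500 = 0.1480 mol.
Theoretical n(Zn) = n(e⁻)/2 = 0.07400 mol, i.e. m_theo = 0.07400 × 65.38 = 4.838 g.
Efficiency = m_actual / m_theo = 4.33 / 4.838 = 89.5 %.

89.5 %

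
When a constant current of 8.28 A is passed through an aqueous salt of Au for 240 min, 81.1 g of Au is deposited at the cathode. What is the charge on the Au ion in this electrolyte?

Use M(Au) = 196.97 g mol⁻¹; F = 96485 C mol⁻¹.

+3

Q = I·t = 8.280 A × 14400 s = 119200 C, so n(e⁻) = 119200/96485 = 1.236 mol.
n(Au) deposited = 81.1 / 196.97 = 0.4117 mol.
Electrons per atom = n(e⁻)/n(Au) = 1.236 / 0.4117 = 3.00 ≈ 3, so the ion is Au³⁺.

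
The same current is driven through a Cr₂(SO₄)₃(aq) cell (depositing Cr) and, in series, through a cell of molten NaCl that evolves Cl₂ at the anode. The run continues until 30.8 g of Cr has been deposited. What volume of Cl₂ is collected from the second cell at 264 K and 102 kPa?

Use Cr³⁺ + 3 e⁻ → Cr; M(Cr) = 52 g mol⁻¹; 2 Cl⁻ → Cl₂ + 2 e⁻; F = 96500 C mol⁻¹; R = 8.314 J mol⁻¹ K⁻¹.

19.1 L

n(Cr) = 30.8 / 52 = 0.5923 mol, so n(e⁻) = 3 × 0.5923 = 1.777 mol.
The cells are in series, so the same 1.777 mol of electrons passes through the second cell.
2 Cl⁻ → Cl₂ + 2 e⁻ — 2 mol e⁻ per mol Cl₂, so n(Cl₂) = 1.777/2 = 0.8885 mol.
V = nRT/P = (0.8885 × 8.314 × 264) / (102 × 10³) = 0.0191 m³ = 19.1 L.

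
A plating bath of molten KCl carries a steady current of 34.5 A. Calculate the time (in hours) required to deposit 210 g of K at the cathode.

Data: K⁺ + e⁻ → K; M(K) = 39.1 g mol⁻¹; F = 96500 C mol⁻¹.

4.17 h

n(K) = m/M = 210 / 39.1 = 5.371 mol.
Each K atom requires 1 electron, so n(e⁻) = 1 × 5.371 = 5.371 mol.
Q = n(e⁻)·F = 5.371 × 96500 = 518300 C.
t = Q/I = 518300 / 34.50 A = 15020 s = 4.17 h.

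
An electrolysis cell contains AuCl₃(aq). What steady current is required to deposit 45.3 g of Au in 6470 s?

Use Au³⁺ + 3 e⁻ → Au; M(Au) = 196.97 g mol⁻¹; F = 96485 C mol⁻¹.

10.3 A

n(Au) = 45.3 / 196.97 = 0.2300 mol.
n(e⁻) = 3 × 0.2300 = 0.6900 mol.
Q = n(e⁻)·F = 0.6900 × 96485 = 66570 C.
I = Q/t = 66570 / 6470.0 s = 10.3 A.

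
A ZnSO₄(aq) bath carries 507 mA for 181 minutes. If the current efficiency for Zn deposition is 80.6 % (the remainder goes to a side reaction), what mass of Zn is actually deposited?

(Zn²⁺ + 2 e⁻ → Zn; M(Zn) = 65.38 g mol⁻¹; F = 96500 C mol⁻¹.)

1.50 g

Q = I·t = 0.5070 × 10860 = 5506 C.
n(e⁻) = 5506/96500 = 0.05706 mol; theoretically n(Zn) = 0.05706/2 = 0.02853 mol, m_theo = 1.865 g.
At 80.6 % efficiency, m_actual = 0.806 × 1.865 = 1.50 g.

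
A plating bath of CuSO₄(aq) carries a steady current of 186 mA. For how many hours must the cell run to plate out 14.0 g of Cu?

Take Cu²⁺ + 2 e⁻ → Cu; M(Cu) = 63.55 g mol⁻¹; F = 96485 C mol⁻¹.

n(Cu) = m/M = 14.0 / 63.55 = 0.2203 mol.
Each Cu atom requires 2 electrons, so n(e⁻) = 2 × 0.2203 = 0.4406 mol.
Q = n(e⁻)·F = 0.4406 × 96485 = 42510 C.
t = Q/I = 42510 / 0.1860 A = 228600 s = 63.5 h.

63.5 h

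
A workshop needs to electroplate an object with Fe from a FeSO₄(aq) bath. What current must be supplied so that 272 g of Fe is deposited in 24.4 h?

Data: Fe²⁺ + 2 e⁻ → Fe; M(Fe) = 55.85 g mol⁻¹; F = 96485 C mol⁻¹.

n(Fe) = 272 / 55.85 = 4.870 mol.
n(e⁻) = 2 × 4.870 = 9.740 mol.
Q = n(e⁻)·F = 9.740 × 96485 = 939800 C.
I = Q/t = 939800 / 87840 s = 10.7 A.

10.7 A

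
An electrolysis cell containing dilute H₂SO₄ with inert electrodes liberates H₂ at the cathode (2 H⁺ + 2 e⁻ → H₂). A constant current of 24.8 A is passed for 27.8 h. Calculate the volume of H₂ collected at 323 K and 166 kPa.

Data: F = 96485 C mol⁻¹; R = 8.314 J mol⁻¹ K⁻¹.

208 L

Q = I·t = 24.80 A × 100080 s = 2482000 C.
n(e⁻) = Q/F = 2482000 / 96485 = 25.72 mol.
2 electrons are transferred per H₂ molecule, so n(H₂) = 25.72 / 2 = 12.86 mol.
V = nRT/P = (12.86 × 8.314 × 323) / (166 × 10³ Pa) = 0.208 m³ = 208 L.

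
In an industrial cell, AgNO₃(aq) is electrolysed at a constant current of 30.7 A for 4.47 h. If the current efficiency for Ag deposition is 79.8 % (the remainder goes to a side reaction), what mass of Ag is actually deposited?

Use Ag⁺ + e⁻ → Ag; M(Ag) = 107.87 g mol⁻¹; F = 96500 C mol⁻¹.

Q = I·t = 30.70 × 16092 = 494000 C.
n(e⁻) = 494000/96500 = 5.119 mol; theoretically n(Ag) = 5.119/1 = 5.119 mol, m_theo = 552.2 g.
At 79.8 % efficiency, m_actual = 0.798 × 552.2 = 441 g.

441 g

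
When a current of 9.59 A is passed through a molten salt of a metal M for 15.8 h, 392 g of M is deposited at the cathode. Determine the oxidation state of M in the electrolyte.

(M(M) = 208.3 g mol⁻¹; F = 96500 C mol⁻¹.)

+3

Q = I·t = 9.590 A × 56880 s = 545500 C, so n(e⁻) = 545500/96500 = 5.653 mol.
n(M) deposited = 392 / 208.3 = 1.882 mol.
Electrons per atom = n(e⁻)/n(M) = 5.653 / 1.882 = 3.00 ≈ 3, so the ion is M³⁺.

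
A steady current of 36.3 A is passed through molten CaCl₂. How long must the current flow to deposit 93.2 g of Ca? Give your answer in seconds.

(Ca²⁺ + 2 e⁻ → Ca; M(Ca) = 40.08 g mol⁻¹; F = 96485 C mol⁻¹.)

n(Ca) = m/M = 93.2 / 40.08 = 2.325 mol.
Each Ca atom requires 2 electrons, so n(e⁻) = 2 × 2.325 = 4.651 mol.
Q = n(e⁻)·F = 4.651 × 96485 = 448700 C.
t = Q/I = 448700 / 36.30 A = 12360 s.

12400 s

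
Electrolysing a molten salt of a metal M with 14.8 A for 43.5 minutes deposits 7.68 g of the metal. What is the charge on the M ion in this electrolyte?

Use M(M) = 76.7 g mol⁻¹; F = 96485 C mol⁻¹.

Q = I·t = 14.80 A × 2610.0 s = 38630 C, so n(e⁻) = 38630/96485 = 0.4004 mol.
n(M) deposited = 7.68 / 76.7 = 0.1001 mol.
Electrons per atom = n(e⁻)/n(M) = 0.4004 / 0.1001 = 4.00 ≈ 4, so the ion is M⁴⁺.

+4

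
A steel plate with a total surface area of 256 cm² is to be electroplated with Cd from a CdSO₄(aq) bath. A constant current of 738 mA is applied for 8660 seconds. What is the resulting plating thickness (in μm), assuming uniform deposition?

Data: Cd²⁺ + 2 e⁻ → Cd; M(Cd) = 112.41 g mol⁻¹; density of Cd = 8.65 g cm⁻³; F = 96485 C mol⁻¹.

Q = I·t = 0.7380 × 8660.0 = 6391 C; n(e⁻) = 0.06624 mol.
n(Cd) = n(e⁻)/2 = 0.03312 mol, so m = 0.03312 × 112.41 = 3.723 g.
Volume = m/ρ = 3.723 / 8.65 = 0.4304 cm³.
Thickness = V/A = 0.4304 / 256 = 0.00168 cm = 16.8 μm.

16.8 μm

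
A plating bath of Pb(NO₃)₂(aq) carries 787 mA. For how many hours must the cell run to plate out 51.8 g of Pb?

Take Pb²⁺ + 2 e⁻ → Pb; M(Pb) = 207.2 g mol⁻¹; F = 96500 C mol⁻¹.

n(Pb) = m/M = 51.8 / 207.2 = 0.2500 mol.
Each Pb atom requires 2 electrons, so n(e⁻) = 2 × 0.2500 = 0.5000 mol.
Q = n(e⁻)·F = 0.5000 × 96500 = 48250 C.
t = Q/I = 48250 / 0.7870 A = 61310 s = 17.0 h.

17.0 h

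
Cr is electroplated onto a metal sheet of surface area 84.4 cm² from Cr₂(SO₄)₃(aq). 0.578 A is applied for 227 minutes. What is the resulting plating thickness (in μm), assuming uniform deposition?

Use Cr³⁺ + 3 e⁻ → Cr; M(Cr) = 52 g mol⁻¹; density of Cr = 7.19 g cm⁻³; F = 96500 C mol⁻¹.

Q = I·t = 0.5780 × 13620 = 7872 C; n(e⁻) = 0.08158 mol.
n(Cr) = n(e⁻)/3 = 0.02719 mol, so m = 0.02719 × 52 = 1.414 g.
Volume = m/ρ = 1.414 / 7.19 = 0.1967 cm³.
Thickness = V/A = 0.1967 / 84.4 = 0.00233 cm = 23.3 μm.

23.3 μm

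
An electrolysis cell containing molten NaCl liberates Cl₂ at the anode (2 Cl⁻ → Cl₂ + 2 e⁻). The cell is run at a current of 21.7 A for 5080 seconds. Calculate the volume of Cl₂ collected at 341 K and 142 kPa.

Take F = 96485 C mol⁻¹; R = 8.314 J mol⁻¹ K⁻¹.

11.4 L

Q = I·t = 21.70 A × 5080.0 s = 110200 C.
n(e⁻) = Q/F = 110200 / 96485 = 1.143 mol.
2 electrons are transferred per Cl₂ molecule, so n(Cl₂) = 1.143 / 2 = 0.5713 mol.
V = nRT/P = (0.5713 × 8.314 × 341) / (142 × 10³ Pa) = 0.0114 m³ = 11.4 L.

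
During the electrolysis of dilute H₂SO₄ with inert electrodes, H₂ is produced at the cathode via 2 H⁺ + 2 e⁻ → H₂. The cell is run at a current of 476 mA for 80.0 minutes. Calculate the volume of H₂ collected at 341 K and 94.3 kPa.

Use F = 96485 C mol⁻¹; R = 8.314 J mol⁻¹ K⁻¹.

0.356 L

Q = I·t = 0.4760 A × 4800.0 s = 2285 C.
n(e⁻) = Q/F = 2285 / 96485 = 0.02368 mol.
2 electrons are transferred per H₂ molecule, so n(H₂) = 0.02368 / 2 = 0.01184 mol.
V = nRT/P = (0.01184 × 8.314 × 341) / (94.3 × 10³ Pa) = 3.56 × 10⁻⁴ m³ = 0.356 L.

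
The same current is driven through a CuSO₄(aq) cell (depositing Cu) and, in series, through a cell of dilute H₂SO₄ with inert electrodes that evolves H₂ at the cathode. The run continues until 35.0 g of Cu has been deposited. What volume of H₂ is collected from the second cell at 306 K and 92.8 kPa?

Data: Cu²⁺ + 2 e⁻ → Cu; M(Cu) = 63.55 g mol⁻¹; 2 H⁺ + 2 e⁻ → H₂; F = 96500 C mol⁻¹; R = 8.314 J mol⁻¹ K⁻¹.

n(Cu) = 35.0 / 63.55 = 0.5507 mol, so n(e⁻) = 2 × 0.5507 = 1.101 mol.
The cells are in series, so the same 1.101 mol of electrons passes through the second cell.
2 H⁺ + 2 e⁻ → H₂ — 2 mol e⁻ per mol H₂, so n(H₂) = 1.101/2 = 0.5507 mol.
V = nRT/P = (0.5507 × 8.314 × 306) / (92.8 × 10³) = 0.0151 m³ = 15.1 L.

15.1 L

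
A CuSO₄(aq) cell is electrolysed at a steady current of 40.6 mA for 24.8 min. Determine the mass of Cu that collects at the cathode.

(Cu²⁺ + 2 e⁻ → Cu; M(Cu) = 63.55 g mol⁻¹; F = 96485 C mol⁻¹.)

Q = I·t = 0.04060 A × 1488.0 s = 60.41 C.
n(e⁻) = Q/F = 60.41 / 96485 = 0.0006261 mol.
Cu²⁺ + 2 e⁻ → Cu, so n(Cu) = n(e⁻)/2 = 0.0003131 mol.
m = n·M = 0.0003131 × 63.55 = 0.0199 g.

0.0199 g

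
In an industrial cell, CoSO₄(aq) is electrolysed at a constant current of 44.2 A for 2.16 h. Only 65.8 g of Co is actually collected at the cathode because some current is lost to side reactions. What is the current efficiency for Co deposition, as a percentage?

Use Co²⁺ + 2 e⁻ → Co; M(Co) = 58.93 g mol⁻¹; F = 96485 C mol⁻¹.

Q = I·t = 44.20 × 7776.0 = 343700 C; n(e⁻) = 343700/96485 = 3.562 mol.
Theoretical n(Co) = n(e⁻)/2 = 1.781 mol, i.e. m_theo = 1.781 × 58.93 = 105.0 g.
Efficiency = m_actual / m_theo = 65.8 / 105.0 = 62.7 %.

62.7 %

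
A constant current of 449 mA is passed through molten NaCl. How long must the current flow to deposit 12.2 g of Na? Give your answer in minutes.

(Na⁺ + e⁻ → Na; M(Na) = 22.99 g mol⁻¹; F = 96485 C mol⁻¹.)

1900 min

n(Na) = m/M = 12.2 / 22.99 = 0.5307 mol.
Each Na atom requires 1 electron, so n(e⁻) = 1 × 0.5307 = 0.5307 mol.
Q = n(e⁻)·F = 0.5307 × 96485 = 51200 C.
t = Q/I = 51200 / 0.4490 A = 114000 s = 1900 min.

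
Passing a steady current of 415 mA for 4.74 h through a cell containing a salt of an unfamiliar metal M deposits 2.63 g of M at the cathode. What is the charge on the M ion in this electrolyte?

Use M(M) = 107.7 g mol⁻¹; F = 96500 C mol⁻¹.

+3

Q = I·t = 0.4150 A × 17064 s = 7082 C, so n(e⁻) = 7082/96500 = 0.07338 mol.
n(M) deposited = 2.63 / 107.7 = 0.02442 mol.
Electrons per atom = n(e⁻)/n(M) = 0.07338 / 0.02442 = 3.01 ≈ 3, so the ion is M³⁺.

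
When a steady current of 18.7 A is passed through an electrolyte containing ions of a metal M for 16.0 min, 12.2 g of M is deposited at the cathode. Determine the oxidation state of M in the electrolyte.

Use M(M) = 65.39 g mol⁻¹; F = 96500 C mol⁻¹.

+1

Q = I·t = 18.70 A × 960.00 s = 17950 C, so n(e⁻) = 17950/96500 = 0.1860 mol.
n(M) deposited = 12.2 / 65.39 = 0.1866 mol.
Electrons per atom = n(e⁻)/n(M) = 0.1860 / 0.1866 = 0.997 ≈ 1, so the ion is M⁺.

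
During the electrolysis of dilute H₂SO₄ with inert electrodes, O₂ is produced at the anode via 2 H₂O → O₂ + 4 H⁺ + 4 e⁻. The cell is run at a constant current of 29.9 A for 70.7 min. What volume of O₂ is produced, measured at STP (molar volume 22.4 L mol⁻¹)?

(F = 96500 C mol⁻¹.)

Q = I·t = 29.90 A × 4242.0 s = 126800 C.
n(e⁻) = Q/F = 126800 / 96500 = 1.314 mol.
4 electrons are transferred per O₂ molecule, so n(O₂) = 1.314 / 4 = 0.3286 mol.
V = n × V_m = 0.3286 × 22.4 = 7.36 L.

7.36 L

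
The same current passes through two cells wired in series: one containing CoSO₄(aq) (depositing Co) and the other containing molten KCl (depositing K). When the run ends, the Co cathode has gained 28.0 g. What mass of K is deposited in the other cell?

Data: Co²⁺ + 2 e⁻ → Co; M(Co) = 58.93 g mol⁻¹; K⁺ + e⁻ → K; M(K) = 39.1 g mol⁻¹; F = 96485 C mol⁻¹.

n(Co) = 28.0 / 58.93 = 0.4751 mol.
Since Co²⁺ + 2 e⁻ → Co, n(e⁻) passed = 2 × 0.4751 = 0.9503 mol.
Cells in series carry the same charge, so the same 0.9503 mol of electrons passes through cell 2.
K⁺ + e⁻ → K, so n(K) = 0.9503 / 1 = 0.9503 mol.
m(K) = 0.9503 × 39.1 = 37.2 g.

37.2 g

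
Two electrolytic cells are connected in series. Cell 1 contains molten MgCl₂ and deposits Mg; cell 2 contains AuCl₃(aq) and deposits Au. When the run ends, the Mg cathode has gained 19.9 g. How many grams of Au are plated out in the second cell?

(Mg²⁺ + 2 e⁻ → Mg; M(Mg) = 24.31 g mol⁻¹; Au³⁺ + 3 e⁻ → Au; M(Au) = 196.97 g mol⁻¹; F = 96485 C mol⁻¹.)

n(Mg) = 19.9 / 24.31 = 0.8186 mol.
Since Mg²⁺ + 2 e⁻ → Mg, n(e⁻) passed = 2 × 0.8186 = 1.637 mol.
Cells in series carry the same charge, so the same 1.637 mol of electrons passes through cell 2.
Au³⁺ + 3 e⁻ → Au, so n(Au) = 1.637 / 3 = 0.5457 mol.
m(Au) = 0.5457 × 196.97 = 107 g.

107 g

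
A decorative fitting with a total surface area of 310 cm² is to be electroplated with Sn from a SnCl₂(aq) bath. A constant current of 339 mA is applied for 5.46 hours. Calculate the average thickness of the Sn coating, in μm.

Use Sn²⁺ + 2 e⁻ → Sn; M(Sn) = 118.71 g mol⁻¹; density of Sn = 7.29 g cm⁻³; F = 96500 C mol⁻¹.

Q = I·t = 0.3390 × 19656 = 6663 C; n(e⁻) = 0.06905 mol.
n(Sn) = n(e⁻)/2 = 0.03453 mol, so m = 0.03453 × 118.71 = 4.098 g.
Volume = m/ρ = 4.098 / 7.29 = 0.5622 cm³.
Thickness = V/A = 0.5622 / 310 = 0.00181 cm = 18.1 μm.

18.1 μm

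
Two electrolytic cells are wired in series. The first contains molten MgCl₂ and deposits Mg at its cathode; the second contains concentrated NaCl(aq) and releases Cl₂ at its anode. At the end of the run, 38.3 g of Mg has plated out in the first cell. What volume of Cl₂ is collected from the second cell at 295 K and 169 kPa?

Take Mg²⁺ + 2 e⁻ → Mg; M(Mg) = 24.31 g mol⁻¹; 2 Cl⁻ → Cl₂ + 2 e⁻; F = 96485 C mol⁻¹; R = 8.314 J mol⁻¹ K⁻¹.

22.9 L

n(Mg) = 38.3 / 24.31 = 1.575 mol, so n(e⁻) = 2 × 1.575 = 3.151 mol.
The cells are in series, so the same 3.151 mol of electrons passes through the second cell.
2 Cl⁻ → Cl₂ + 2 e⁻ — 2 mol e⁻ per mol Cl₂, so n(Cl₂) = 3.151/2 = 1.575 mol.
V = nRT/P = (1.575 × 8.314 × 295) / (169 × 10³) = 0.0229 m³ = 22.9 L.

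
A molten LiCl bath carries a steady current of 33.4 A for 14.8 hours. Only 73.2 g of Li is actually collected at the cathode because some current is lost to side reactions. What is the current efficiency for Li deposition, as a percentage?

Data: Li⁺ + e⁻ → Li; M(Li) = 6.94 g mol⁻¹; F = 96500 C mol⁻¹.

57.2 %

Q = I·t = 33.40 × 53280 = 1780000 C; n(e⁻) = 1780000/96500 = 18.44 mol.
Theoretical n(Li) = n(e⁻)/1 = 18.44 mol, i.e. m_theo = 18.44 × 6.94 = 128.0 g.
Efficiency = m_actual / m_theo = 73.2 / 128.0 = 57.2 %.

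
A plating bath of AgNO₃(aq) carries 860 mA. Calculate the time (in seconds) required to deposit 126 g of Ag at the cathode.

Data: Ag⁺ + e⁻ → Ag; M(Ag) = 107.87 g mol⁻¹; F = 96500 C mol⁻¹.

n(Ag) = m/M = 126 / 107.87 = 1.168 mol.
Each Ag atom requires 1 electron, so n(e⁻) = 1 × 1.168 = 1.168 mol.
Q = n(e⁻)·F = 1.168 × 96500 = 112700 C.
t = Q/I = 112700 / 0.8600 A = 131100 s.

1.31 × 10⁵ s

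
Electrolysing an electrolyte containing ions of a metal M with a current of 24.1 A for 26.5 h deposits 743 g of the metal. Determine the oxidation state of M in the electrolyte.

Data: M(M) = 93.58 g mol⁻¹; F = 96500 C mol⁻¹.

+3

Q = I·t = 24.10 A × 95400 s = 2299000 C, so n(e⁻) = 2299000/96500 = 23.83 mol.
n(M) deposited = 743 / 93.58 = 7.940 mol.
Electrons per atom = n(e⁻)/n(M) = 23.83 / 7.940 = 3.00 ≈ 3, so the ion is M³⁺.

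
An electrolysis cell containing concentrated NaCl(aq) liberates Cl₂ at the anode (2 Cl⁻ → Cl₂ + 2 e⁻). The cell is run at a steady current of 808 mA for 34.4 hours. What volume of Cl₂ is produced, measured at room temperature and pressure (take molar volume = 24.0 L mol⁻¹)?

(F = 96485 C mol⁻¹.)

12.4 L

Q = I·t = 0.8080 A × 123840 s = 100100 C.
n(e⁻) = Q/F = 100100 / 96485 = 1.037 mol.
2 electrons are transferred per Cl₂ molecule, so n(Cl₂) = 1.037 / 2 = 0.5185 mol.
V = n × V_m = 0.5185 × 24.0 = 12.4 L.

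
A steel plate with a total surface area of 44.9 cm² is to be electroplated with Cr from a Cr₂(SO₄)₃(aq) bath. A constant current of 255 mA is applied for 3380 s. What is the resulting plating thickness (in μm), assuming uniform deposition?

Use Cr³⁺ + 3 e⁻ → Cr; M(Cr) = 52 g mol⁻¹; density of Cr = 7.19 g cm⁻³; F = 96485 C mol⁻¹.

Q = I·t = 0.2550 × 3380.0 = 861.9 C; n(e⁻) = 0.008933 mol.
n(Cr) = n(e⁻)/3 = 0.002978 mol, so m = 0.002978 × 52 = 0.1548 g.
Volume = m/ρ = 0.1548 / 7.19 = 0.02154 cm³.
Thickness = V/A = 0.02154 / 44.9 = 4.80 × 10⁻⁴ cm = 4.80 μm.

4.80 μm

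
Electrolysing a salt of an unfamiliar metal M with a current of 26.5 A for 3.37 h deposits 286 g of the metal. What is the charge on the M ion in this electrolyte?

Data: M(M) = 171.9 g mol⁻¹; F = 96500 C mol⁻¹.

Q = I·t = 26.50 A × 12132 s = 321500 C, so n(e⁻) = 321500/96500 = 3.332 mol.
n(M) deposited = 286 / 171.9 = 1.664 mol.
Electrons per atom = n(e⁻)/n(M) = 3.332 / 1.664 = 2.00 ≈ 2, so the ion is M²⁺.

+2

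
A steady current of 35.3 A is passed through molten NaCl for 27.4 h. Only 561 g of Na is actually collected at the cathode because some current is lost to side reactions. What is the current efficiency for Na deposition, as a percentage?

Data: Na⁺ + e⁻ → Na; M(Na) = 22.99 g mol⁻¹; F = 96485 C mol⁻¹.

67.6 %

Q = I·t = 35.30 × 98640 = 3482000 C; n(e⁻) = 3482000/96485 = 36.09 mol.
Theoretical n(Na) = n(e⁻)/1 = 36.09 mol, i.e. m_theo = 36.09 × 22.99 = 829.7 g.
Efficiency = m_actual / m_theo = 561 / 829.7 = 67.6 %.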